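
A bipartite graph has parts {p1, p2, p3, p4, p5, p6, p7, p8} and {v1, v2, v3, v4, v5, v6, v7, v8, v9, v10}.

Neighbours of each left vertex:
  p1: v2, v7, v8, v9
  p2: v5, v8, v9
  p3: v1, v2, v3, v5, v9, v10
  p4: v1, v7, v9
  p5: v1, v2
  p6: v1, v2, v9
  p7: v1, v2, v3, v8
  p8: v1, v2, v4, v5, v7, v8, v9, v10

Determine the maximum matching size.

8

For example, pair p1→v2, p2→v5, p3→v10, p4→v7, p5→v1, p6→v9, p7→v3, p8→v8.
All 8 left vertices are matched, so no larger matching exists.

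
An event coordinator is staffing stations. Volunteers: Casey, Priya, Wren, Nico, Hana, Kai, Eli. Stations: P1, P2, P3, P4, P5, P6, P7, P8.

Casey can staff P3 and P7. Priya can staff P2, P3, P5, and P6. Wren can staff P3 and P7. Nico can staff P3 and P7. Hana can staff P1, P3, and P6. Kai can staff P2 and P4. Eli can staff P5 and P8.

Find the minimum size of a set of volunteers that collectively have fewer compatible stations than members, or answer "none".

Take S = {Casey, Wren, Nico}. Its neighbourhood is {P3, P7}, so |N(S)| = 2 < |S| = 3.
Every subset of size less than 3 has at least as many neighbours as members, so 3 is the minimum.

3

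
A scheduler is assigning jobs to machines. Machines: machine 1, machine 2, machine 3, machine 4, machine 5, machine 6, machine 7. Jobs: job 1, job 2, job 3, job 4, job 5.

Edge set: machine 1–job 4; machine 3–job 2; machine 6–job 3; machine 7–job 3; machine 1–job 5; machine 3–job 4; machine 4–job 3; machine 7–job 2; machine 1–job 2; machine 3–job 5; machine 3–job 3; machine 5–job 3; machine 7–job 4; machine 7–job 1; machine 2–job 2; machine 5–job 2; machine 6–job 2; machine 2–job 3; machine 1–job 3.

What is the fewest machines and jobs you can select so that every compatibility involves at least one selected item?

5

The 5 edges machine 1–job 4, machine 2–job 2, machine 3–job 5, machine 4–job 3, machine 7–job 1 form a matching, so any vertex cover needs at least 5 vertices (one per matched edge).
Conversely {machine 1, machine 3, machine 7, job 2, job 3} meets every edge and has exactly 5 vertices, so 5 is optimal.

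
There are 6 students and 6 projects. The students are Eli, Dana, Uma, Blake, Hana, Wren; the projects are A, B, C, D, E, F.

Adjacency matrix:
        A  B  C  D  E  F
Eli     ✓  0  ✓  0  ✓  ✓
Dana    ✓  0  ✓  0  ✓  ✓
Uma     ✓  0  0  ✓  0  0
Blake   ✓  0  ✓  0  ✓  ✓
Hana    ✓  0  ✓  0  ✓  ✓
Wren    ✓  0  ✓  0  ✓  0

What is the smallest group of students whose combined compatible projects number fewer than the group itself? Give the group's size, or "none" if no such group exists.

Take S = {Eli, Dana, Blake, Hana, Wren}. Its neighbourhood is {A, C, E, F}, so |N(S)| = 4 < |S| = 5.
Every subset of size less than 5 has at least as many neighbours as members, so 5 is the minimum.

5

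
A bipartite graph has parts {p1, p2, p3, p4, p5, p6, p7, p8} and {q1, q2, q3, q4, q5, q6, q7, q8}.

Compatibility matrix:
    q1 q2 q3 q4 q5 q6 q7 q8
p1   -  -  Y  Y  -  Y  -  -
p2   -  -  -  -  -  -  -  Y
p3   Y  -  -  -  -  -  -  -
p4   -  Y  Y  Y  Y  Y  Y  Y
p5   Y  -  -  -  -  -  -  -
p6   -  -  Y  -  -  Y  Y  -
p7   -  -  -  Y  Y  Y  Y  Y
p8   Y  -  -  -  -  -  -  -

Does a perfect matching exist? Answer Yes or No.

The set {p3, p5, p8} has only 1 neighbour ({q1}), so by Hall's theorem at most 6 of the 8 left vertices can be matched.
Hence no matching covers every left vertex.

No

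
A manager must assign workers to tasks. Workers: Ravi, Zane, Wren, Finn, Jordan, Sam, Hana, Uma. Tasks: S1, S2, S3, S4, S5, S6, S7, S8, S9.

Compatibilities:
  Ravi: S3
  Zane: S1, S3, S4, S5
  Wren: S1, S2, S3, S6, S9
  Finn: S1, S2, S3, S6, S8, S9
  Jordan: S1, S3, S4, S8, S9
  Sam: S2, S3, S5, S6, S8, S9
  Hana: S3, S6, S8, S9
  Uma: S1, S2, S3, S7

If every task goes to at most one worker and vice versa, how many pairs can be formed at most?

A valid assignment of size 8: Ravi–S3, Zane–S5, Wren–S1, Finn–S9, Jordan–S4, Sam–S6, Hana–S8, Uma–S2.
All 8 workers are matched, so no larger matching exists.

8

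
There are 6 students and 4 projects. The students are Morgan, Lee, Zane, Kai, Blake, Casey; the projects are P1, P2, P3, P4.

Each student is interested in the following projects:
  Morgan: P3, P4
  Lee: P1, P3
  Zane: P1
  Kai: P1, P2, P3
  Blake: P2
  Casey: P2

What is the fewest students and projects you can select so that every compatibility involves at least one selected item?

A maximum matching has 4 edges (e.g. Morgan–P4, Lee–P3, Zane–P1, Kai–P2).
By König's theorem the minimum vertex cover has the same size. One such cover is {Morgan, P1, P2, P3}.

4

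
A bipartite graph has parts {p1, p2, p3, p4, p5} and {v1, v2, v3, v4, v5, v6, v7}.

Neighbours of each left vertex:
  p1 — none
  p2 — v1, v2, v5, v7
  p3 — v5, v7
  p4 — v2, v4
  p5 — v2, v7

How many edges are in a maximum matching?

One maximum matching: p2-v7, p3-v5, p4-v4, p5-v2.
The set {p1} has only 0 neighbours (∅), so by Hall's theorem at most 4 of the 5 left vertices can be matched.

4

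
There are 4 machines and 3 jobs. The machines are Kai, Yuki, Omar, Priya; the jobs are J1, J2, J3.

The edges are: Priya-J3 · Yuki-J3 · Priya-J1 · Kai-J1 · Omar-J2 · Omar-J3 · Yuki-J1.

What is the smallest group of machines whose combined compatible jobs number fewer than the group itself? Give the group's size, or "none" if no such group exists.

Take S = {Kai, Yuki, Priya}. Its neighbourhood is {J1, J3}, so |N(S)| = 2 < |S| = 3.
Every subset of size less than 3 has at least as many neighbours as members, so 3 is the minimum.

3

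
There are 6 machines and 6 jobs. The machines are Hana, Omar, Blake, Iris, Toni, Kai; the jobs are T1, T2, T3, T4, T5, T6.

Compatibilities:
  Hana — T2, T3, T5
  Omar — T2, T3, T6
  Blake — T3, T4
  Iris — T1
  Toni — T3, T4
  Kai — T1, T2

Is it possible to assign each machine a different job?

For example, pair Hana–T5, Omar–T6, Blake–T3, Iris–T1, Toni–T4, Kai–T2.
Every machine is matched, so this is a perfect matching.

Yes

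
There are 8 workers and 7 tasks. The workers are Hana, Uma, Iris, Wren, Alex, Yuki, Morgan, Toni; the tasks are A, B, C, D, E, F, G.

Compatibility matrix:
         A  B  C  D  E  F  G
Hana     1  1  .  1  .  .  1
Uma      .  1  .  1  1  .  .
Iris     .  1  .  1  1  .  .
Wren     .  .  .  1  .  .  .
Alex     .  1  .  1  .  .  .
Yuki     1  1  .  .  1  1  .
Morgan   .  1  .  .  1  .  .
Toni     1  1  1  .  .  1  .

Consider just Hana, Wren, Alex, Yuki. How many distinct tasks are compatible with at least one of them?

The union of neighbours of {Hana, Wren, Alex, Yuki} is {A, B, D, E, F, G}, which has 6 elements.
Since |N(S)| = 6 ≥ |S| = 4, Hall's condition holds for this subset.

6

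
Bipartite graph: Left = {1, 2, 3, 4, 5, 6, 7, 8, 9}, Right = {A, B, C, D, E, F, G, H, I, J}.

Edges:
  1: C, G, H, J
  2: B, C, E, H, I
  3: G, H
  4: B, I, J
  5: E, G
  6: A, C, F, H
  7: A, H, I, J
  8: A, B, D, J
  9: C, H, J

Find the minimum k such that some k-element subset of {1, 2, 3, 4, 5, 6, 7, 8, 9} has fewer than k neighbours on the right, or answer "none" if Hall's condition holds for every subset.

A matching saturating every left vertex exists, for instance 1→C, 2→H, 3→G, 4→B, 5→E, 6→F, 7→I, 8→D, 9→J.
By Hall's marriage theorem, this means |N(S)| ≥ |S| for every subset S, so no violating subset exists.

none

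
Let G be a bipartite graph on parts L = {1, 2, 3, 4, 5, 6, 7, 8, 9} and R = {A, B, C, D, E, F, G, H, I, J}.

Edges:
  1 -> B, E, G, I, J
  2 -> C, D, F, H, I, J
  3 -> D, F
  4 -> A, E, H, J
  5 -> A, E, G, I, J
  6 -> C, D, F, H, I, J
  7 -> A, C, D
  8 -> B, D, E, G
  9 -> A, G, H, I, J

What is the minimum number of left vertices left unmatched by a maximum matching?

One maximum matching: 1–G, 2–F, 3–D, 4–E, 5–A, 6–H, 7–C, 8–B, 9–J.
This saturates every left vertex, so 9 is the maximum.
That matches 9 of the 9, leaving 0 unmatched; no matching can do better.

0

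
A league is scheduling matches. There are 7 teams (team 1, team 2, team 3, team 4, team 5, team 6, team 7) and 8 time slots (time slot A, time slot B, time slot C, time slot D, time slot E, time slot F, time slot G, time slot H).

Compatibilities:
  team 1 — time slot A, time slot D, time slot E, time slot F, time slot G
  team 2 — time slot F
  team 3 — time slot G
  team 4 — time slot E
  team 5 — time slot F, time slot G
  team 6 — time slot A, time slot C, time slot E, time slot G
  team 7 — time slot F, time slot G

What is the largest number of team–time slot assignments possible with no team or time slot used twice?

For example, pair team 1–time slot D, team 2–time slot F, team 3–time slot G, team 4–time slot E, team 6–time slot A.
The set {team 2, team 3, team 5, team 7} has only 2 neighbours ({time slot F, time slot G}), so by Hall's theorem at most 5 of the 7 teams can be matched.

5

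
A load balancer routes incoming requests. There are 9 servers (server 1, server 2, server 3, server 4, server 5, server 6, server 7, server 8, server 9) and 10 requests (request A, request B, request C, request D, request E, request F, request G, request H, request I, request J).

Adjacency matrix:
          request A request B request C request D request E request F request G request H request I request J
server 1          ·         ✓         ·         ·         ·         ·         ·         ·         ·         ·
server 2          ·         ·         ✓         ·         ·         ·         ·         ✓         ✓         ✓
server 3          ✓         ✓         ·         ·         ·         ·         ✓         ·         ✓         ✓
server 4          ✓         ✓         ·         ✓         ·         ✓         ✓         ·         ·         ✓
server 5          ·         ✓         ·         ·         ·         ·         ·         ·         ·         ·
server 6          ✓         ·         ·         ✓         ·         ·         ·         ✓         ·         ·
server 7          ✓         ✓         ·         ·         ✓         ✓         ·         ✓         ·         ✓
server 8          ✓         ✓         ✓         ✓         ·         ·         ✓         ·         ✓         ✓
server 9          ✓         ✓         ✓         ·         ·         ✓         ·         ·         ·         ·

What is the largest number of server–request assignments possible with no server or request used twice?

For example, pair server 1→request B, server 2→request C, server 3→request I, server 4→request G, server 6→request H, server 7→request E, server 8→request J, server 9→request F.
The set {server 1, server 5} has only 1 neighbour ({request B}), so by Hall's theorem at most 8 of the 9 servers can be matched.

8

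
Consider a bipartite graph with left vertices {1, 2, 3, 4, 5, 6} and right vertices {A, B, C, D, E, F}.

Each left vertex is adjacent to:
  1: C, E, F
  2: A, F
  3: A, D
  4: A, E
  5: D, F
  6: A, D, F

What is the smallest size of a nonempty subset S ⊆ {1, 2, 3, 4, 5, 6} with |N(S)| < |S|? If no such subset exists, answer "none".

4

Take S = {2, 3, 5, 6}. Its neighbourhood is {A, D, F}, so |N(S)| = 3 < |S| = 4.
Every subset of size less than 4 has at least as many neighbours as members, so 4 is the minimum.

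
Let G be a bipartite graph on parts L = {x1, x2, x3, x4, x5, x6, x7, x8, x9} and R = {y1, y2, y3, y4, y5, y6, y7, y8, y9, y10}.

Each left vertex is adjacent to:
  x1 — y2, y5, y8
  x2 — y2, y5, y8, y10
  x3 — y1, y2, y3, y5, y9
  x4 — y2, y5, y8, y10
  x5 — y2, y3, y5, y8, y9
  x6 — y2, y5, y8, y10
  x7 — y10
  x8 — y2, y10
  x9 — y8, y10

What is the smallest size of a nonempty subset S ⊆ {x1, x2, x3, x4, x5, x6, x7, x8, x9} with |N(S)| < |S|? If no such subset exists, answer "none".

Take S = {x1, x2, x4, x6, x7}. Its neighbourhood is {y2, y5, y8, y10}, so |N(S)| = 4 < |S| = 5.
Every subset of size less than 5 has at least as many neighbours as members, so 5 is the minimum.

5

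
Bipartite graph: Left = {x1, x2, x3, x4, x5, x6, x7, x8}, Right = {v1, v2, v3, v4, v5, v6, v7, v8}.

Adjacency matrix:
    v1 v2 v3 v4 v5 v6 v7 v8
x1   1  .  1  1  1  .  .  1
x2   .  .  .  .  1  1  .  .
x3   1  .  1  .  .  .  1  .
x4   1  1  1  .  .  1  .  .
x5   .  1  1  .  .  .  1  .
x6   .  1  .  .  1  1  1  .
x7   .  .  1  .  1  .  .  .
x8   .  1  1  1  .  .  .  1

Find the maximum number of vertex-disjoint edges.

For example, pair x1-v8, x2-v5, x3-v1, x4-v6, x5-v7, x6-v2, x7-v3, x8-v4.
This saturates every left vertex, so 8 is the maximum.

8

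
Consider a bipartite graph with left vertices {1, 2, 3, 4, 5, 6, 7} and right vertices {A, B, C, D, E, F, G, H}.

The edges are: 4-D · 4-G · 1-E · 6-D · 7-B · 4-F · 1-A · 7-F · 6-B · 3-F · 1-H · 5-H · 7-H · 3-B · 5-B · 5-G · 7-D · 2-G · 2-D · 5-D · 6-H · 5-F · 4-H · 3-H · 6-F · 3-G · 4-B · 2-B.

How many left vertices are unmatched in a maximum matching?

1

For example, pair 1–E, 2–G, 3–F, 4–D, 5–H, 6–B.
The set {2, 3, 4, 5, 6, 7} has only 5 neighbours ({B, D, F, G, H}), so by Hall's theorem at most 6 of the 7 left vertices can be matched.
That matches 6 of the 7, leaving 1 unmatched; no matching can do better.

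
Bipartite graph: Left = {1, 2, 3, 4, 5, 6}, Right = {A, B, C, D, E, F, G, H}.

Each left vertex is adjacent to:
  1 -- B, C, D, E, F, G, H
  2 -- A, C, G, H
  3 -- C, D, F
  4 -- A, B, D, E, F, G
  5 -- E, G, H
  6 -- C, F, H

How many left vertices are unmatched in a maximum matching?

A valid assignment of size 6: 1–E, 2–G, 3–C, 4–A, 5–H, 6–F.
This saturates every left vertex, so 6 is the maximum.
That matches 6 of the 6, leaving 0 unmatched; no matching can do better.

0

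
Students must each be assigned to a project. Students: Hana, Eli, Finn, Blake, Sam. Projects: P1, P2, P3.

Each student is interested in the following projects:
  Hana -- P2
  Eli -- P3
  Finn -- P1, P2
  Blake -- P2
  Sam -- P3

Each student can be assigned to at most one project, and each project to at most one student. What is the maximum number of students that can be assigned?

For example, pair Hana→P2, Eli→P3, Finn→P1.
The set {Hana, Eli, Blake, Sam} has only 2 neighbours ({P2, P3}), so by Hall's theorem at most 3 of the 5 students can be matched.

3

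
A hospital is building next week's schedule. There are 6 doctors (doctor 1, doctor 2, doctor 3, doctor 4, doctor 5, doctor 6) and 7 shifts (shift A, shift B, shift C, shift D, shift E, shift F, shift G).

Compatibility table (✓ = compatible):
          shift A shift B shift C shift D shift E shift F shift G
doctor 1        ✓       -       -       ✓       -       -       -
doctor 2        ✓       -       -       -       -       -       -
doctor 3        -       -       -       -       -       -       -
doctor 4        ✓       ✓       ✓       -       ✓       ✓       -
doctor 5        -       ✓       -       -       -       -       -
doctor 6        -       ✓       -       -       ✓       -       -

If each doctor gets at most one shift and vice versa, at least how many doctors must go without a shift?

For example, pair doctor 1–shift D, doctor 2–shift A, doctor 4–shift F, doctor 5–shift B, doctor 6–shift E.
The set {doctor 3} has only 0 neighbours (∅), so by Hall's theorem at most 5 of the 6 doctors can be matched.
That matches 5 of the 6, leaving 1 unmatched; no matching can do better.

1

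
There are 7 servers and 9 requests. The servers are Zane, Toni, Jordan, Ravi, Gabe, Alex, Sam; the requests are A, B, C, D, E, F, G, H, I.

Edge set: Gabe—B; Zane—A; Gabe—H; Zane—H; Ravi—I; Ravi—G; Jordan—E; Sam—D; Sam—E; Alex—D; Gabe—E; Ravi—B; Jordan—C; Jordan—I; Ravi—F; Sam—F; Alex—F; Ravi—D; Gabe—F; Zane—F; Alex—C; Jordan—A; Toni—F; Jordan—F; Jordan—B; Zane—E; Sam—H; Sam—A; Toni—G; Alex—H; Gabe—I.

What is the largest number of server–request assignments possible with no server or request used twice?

7

A valid assignment of size 7: Zane-F, Toni-G, Jordan-E, Ravi-B, Gabe-H, Alex-C, Sam-A.
This saturates every server, so 7 is the maximum.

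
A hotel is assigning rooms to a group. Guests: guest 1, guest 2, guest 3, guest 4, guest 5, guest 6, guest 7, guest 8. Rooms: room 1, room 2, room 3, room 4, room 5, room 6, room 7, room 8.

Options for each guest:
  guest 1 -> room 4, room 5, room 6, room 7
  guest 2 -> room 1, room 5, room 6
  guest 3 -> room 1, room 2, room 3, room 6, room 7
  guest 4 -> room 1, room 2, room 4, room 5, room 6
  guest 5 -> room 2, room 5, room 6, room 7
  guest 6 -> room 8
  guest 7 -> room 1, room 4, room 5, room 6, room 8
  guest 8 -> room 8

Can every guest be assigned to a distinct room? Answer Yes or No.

No

The set {guest 6, guest 8} has only 1 neighbour ({room 8}), so by Hall's theorem at most 7 of the 8 guests can be matched.
Hence no matching covers every guest.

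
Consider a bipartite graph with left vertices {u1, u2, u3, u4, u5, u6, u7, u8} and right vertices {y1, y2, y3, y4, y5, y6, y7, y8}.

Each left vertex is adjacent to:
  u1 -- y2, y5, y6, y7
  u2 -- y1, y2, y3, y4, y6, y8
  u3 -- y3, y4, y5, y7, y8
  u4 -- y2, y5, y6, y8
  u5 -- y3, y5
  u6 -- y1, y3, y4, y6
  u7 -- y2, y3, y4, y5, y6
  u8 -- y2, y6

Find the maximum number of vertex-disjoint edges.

A valid assignment of size 8: u1-y7, u2-y4, u3-y3, u4-y8, u5-y5, u6-y1, u7-y6, u8-y2.
This saturates every left vertex, so 8 is the maximum.

8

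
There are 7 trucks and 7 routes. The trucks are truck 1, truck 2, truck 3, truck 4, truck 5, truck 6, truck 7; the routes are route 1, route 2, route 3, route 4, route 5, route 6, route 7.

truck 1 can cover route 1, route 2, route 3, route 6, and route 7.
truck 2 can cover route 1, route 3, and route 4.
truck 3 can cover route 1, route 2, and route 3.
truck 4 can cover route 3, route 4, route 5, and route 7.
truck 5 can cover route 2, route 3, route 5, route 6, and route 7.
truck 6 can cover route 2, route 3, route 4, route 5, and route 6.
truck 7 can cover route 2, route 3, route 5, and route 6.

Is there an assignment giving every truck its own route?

Yes

A valid assignment of size 7: truck 1–route 7, truck 2–route 4, truck 3–route 1, truck 4–route 5, truck 5–route 3, truck 6–route 6, truck 7–route 2.
All 7 trucks are covered.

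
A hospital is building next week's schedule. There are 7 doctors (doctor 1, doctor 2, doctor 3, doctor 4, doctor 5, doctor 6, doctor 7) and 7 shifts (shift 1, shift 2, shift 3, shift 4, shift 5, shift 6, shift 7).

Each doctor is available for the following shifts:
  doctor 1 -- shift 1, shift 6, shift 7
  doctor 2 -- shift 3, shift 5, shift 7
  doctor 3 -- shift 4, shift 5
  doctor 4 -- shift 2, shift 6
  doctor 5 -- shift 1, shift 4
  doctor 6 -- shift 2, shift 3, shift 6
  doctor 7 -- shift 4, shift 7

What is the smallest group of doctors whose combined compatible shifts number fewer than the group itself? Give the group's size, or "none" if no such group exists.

A matching saturating every doctor exists, for instance doctor 1→shift 6, doctor 2→shift 7, doctor 3→shift 5, doctor 4→shift 2, doctor 5→shift 1, doctor 6→shift 3, doctor 7→shift 4.
By Hall's marriage theorem, this means |N(S)| ≥ |S| for every subset S, so no violating subset exists.

none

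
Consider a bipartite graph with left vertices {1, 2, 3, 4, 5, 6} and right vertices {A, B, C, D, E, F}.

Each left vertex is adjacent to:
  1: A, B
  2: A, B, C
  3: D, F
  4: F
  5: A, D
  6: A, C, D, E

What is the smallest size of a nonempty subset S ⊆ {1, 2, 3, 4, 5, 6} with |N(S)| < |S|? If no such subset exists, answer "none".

A matching saturating every left vertex exists, for instance 1→B, 2→C, 3→D, 4→F, 5→A, 6→E.
By Hall's marriage theorem, this means |N(S)| ≥ |S| for every subset S, so no violating subset exists.

none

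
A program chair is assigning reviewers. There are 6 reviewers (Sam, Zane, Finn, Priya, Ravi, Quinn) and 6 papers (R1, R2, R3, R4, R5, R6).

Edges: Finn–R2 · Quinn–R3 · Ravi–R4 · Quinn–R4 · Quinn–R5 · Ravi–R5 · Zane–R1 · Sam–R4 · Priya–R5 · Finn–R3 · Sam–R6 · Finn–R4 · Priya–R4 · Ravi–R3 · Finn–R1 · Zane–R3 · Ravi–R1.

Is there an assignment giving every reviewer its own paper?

One maximum matching: Sam-R6, Zane-R1, Finn-R2, Priya-R5, Ravi-R3, Quinn-R4.
Every reviewer is matched, so this is a perfect matching.

Yes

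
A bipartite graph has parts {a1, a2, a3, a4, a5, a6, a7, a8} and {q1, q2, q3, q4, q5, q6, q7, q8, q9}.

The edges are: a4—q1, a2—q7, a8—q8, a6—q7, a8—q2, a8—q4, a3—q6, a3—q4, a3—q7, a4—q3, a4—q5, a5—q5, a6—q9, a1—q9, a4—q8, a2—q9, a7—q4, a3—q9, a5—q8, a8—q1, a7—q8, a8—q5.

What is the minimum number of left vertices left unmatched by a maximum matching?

For example, pair a1→q9, a2→q7, a3→q6, a4→q3, a5→q5, a7→q8, a8→q4.
The set {a1, a2, a6} has only 2 neighbours ({q7, q9}), so by Hall's theorem at most 7 of the 8 left vertices can be matched.
That matches 7 of the 8, leaving 1 unmatched; no matching can do better.

1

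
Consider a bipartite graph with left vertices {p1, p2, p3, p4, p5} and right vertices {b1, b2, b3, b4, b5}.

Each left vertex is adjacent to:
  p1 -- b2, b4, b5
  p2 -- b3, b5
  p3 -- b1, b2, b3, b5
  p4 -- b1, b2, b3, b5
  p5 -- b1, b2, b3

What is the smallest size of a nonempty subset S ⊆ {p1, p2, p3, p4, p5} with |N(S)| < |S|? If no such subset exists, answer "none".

A matching saturating every left vertex exists, for instance p1→b4, p2→b5, p3→b1, p4→b2, p5→b3.
By Hall's marriage theorem, this means |N(S)| ≥ |S| for every subset S, so no violating subset exists.

none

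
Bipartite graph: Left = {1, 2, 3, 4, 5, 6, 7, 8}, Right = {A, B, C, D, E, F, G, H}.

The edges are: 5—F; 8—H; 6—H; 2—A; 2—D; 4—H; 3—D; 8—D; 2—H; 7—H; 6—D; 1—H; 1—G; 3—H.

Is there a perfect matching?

The set {3, 4, 6, 7, 8} has only 2 neighbours ({D, H}), so by Hall's theorem at most 5 of the 8 left vertices can be matched.
Hence no matching covers every left vertex.

No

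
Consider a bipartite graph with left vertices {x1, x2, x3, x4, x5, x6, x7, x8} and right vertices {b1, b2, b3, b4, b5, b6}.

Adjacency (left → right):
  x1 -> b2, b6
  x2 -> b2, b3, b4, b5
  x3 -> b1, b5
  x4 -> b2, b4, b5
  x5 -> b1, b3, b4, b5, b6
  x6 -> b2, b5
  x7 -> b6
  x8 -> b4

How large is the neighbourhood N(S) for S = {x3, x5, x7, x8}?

The union of neighbours of {x3, x5, x7, x8} is {b1, b3, b4, b5, b6}, which has 5 elements.
Since |N(S)| = 5 ≥ |S| = 4, Hall's condition holds for this subset.

5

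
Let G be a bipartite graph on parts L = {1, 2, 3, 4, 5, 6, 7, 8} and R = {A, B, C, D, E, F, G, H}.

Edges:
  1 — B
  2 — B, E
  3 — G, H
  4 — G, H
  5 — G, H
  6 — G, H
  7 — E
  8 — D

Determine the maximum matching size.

A valid assignment of size 5: 1→B, 2→E, 3→H, 4→G, 8→D.
The set {1, 2, 3, 4, 5, 6, 7} has only 4 neighbours ({B, E, G, H}), so by Hall's theorem at most 5 of the 8 left vertices can be matched.

5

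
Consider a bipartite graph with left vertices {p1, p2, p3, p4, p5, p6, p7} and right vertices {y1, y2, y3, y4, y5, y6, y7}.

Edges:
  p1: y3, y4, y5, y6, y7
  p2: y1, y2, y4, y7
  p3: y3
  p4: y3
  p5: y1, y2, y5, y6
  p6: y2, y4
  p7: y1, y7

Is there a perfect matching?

No

The set {p3, p4} has only 1 neighbour ({y3}), so by Hall's theorem at most 6 of the 7 left vertices can be matched.
Hence no matching covers every left vertex.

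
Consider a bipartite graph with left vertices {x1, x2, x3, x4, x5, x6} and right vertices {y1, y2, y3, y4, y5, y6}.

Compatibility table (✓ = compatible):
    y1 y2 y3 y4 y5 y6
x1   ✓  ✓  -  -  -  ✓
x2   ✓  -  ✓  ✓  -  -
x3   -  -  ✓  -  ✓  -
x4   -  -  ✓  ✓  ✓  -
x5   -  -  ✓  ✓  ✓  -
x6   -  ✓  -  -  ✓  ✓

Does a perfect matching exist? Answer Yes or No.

A valid assignment of size 6: x1→y6, x2→y1, x3→y5, x4→y4, x5→y3, x6→y2.
All 6 left vertices are covered.

Yes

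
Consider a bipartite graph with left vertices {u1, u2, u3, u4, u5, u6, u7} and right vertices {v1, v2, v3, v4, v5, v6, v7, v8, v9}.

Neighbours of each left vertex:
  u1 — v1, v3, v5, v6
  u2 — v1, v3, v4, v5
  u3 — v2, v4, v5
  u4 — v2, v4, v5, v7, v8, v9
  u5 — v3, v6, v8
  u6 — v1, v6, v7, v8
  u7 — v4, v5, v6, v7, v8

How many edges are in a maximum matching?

One maximum matching: u1→v1, u2→v4, u3→v2, u4→v5, u5→v3, u6→v7, u7→v6.
All 7 left vertices are matched, so no larger matching exists.

7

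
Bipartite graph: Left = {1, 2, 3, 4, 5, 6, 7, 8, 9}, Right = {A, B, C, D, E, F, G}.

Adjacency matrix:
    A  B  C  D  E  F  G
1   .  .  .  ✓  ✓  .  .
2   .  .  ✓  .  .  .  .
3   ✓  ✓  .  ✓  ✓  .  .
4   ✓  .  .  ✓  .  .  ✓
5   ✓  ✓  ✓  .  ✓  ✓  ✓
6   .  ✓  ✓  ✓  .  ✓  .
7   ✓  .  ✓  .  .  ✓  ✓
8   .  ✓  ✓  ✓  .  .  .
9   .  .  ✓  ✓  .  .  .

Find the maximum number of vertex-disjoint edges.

One maximum matching: 1-D, 2-C, 3-E, 4-G, 5-A, 6-B, 7-F.
The set {1, 2, 3, 4, 5, 6, 7, 8, 9} has only 7 neighbours ({A, B, C, D, E, F, G}), so by Hall's theorem at most 7 of the 9 left vertices can be matched.

7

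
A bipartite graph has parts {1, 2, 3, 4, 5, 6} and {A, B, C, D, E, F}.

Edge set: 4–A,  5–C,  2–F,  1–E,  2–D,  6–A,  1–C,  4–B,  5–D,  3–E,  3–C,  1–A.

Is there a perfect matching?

Yes

For example, pair 1–E, 2–F, 3–C, 4–B, 5–D, 6–A.
All 6 left vertices are covered.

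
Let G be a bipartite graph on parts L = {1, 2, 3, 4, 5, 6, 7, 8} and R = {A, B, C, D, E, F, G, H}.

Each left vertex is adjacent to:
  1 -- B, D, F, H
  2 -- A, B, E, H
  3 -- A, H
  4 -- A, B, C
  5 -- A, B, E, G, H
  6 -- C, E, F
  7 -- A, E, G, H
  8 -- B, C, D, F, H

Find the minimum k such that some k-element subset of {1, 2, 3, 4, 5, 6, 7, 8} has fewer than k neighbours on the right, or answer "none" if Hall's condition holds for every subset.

A matching saturating every left vertex exists, for instance 1→D, 2→B, 3→A, 4→C, 5→G, 6→F, 7→E, 8→H.
By Hall's marriage theorem, this means |N(S)| ≥ |S| for every subset S, so no violating subset exists.

none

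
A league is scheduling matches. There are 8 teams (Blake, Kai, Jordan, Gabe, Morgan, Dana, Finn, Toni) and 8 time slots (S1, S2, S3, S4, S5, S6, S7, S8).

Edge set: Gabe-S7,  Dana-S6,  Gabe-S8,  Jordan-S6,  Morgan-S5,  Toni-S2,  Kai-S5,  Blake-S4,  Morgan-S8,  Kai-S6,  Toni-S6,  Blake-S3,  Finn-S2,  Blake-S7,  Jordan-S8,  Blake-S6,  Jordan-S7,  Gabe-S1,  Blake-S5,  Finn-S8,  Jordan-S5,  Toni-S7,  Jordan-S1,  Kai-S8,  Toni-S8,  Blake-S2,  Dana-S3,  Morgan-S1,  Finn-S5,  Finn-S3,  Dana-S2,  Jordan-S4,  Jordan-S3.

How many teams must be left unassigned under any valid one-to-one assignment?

0

One maximum matching: Blake–S4, Kai–S5, Jordan–S6, Gabe–S7, Morgan–S1, Dana–S3, Finn–S8, Toni–S2.
This saturates every team, so 8 is the maximum.
That matches 8 of the 8, leaving 0 unmatched; no matching can do better.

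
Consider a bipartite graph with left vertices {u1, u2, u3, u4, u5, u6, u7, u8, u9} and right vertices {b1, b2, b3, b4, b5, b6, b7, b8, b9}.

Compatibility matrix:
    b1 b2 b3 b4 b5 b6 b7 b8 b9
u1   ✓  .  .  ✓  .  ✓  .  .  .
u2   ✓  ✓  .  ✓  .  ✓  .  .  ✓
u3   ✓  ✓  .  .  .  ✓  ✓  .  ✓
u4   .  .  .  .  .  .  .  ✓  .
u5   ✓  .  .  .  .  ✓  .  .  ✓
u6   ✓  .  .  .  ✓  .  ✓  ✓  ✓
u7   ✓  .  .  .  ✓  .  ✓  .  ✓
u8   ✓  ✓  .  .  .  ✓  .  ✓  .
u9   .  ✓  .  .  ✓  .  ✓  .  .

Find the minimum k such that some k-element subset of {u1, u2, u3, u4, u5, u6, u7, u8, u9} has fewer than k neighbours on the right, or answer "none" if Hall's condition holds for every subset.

9

Take S = {u1, u2, u3, u4, u5, u6, u7, u8, u9}. Its neighbourhood is {b1, b2, b4, b5, b6, b7, b8, b9}, so |N(S)| = 8 < |S| = 9.
Every subset of size less than 9 has at least as many neighbours as members, so 9 is the minimum.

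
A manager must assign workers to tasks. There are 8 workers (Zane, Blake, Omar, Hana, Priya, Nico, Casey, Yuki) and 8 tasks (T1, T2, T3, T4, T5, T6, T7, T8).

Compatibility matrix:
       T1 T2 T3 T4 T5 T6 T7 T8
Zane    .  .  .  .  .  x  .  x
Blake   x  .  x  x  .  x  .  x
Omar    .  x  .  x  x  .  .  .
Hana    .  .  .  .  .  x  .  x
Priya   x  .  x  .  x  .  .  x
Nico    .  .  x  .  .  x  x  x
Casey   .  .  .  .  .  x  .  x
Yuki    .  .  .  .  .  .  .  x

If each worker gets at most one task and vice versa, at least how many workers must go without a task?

One maximum matching: Zane→T8, Blake→T4, Omar→T2, Hana→T6, Priya→T5, Nico→T7.
The set {Zane, Hana, Casey, Yuki} has only 2 neighbours ({T6, T8}), so by Hall's theorem at most 6 of the 8 workers can be matched.
That matches 6 of the 8, leaving 2 unmatched; no matching can do better.

2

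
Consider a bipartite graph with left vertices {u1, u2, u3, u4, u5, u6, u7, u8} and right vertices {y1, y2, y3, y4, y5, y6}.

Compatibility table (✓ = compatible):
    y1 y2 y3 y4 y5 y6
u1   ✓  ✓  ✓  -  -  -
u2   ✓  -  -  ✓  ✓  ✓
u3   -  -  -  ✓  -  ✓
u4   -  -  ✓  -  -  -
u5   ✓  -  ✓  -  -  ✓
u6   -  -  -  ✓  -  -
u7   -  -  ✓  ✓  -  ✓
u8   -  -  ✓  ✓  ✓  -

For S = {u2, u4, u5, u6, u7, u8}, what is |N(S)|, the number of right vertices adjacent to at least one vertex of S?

The union of neighbours of {u2, u4, u5, u6, u7, u8} is {y1, y3, y4, y5, y6}, which has 5 elements.
Since |N(S)| = 5 < |S| = 6, Hall's condition fails for this subset.

5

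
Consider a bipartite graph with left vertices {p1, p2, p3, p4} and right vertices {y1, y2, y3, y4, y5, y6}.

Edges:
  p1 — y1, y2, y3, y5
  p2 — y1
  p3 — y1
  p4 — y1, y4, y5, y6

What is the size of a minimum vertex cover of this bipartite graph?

A maximum matching has 3 edges (e.g. p1–y3, p2–y1, p4–y4).
By König's theorem the minimum vertex cover has the same size. One such cover is {p1, p4, y1}.

3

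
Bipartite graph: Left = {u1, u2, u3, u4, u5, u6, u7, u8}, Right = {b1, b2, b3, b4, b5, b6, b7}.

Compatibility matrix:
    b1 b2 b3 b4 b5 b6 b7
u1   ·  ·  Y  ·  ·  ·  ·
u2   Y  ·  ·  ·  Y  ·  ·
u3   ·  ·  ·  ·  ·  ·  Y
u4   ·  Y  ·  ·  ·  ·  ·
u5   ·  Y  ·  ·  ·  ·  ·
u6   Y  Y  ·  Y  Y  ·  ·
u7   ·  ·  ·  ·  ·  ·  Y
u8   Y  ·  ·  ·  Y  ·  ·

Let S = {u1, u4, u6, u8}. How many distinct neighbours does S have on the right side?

The union of neighbours of {u1, u4, u6, u8} is {b1, b2, b3, b4, b5}, which has 5 elements.
Since |N(S)| = 5 ≥ |S| = 4, Hall's condition holds for this subset.

5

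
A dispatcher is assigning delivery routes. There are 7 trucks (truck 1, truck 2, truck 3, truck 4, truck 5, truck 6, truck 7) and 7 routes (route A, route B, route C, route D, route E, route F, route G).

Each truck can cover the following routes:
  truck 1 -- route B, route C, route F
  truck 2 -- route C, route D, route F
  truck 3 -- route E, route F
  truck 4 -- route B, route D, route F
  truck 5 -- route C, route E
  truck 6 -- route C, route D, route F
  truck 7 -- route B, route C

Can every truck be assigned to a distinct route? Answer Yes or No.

The set {truck 1, truck 2, truck 3, truck 4, truck 5, truck 6, truck 7} has only 5 neighbours ({route B, route C, route D, route E, route F}), so by Hall's theorem at most 5 of the 7 trucks can be matched.
Hence no matching covers every truck.

No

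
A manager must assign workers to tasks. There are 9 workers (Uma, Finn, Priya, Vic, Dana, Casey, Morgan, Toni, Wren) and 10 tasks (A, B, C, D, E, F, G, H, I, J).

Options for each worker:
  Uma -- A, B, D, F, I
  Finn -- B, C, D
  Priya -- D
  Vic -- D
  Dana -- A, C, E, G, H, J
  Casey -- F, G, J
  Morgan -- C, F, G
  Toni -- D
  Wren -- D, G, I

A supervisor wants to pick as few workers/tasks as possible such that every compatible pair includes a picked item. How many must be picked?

{Uma, Finn, Dana, Casey, Morgan, Wren, D} is a vertex cover of size 7: every edge has an endpoint in this set.
No smaller cover exists because Uma–A, Finn–B, Priya–D, Dana–J, Casey–F, Morgan–C, Wren–G is a matching of size 7, and a cover must include an endpoint of each of these disjoint edges (König's theorem).

7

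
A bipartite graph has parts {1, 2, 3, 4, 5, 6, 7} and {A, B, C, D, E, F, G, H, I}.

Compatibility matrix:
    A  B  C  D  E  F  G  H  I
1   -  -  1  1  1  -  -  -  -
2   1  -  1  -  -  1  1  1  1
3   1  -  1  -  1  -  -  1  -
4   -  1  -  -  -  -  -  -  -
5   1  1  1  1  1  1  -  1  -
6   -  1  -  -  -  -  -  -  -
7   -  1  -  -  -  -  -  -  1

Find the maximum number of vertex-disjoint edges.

6

A valid assignment of size 6: 1→C, 2→G, 3→E, 4→B, 5→A, 7→I.
The set {4, 6} has only 1 neighbour ({B}), so by Hall's theorem at most 6 of the 7 left vertices can be matched.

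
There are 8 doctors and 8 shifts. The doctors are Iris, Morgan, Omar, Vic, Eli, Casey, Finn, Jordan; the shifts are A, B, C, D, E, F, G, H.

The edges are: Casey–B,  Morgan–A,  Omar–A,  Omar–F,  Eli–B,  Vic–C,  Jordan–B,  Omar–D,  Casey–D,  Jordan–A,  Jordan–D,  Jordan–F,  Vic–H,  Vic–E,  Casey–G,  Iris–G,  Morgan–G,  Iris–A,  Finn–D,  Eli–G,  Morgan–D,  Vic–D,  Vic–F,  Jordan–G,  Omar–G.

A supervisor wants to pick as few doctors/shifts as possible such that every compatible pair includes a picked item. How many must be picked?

6

A maximum matching has 6 edges (e.g. Iris–A, Morgan–D, Omar–F, Vic–E, Eli–G, Casey–B).
By König's theorem the minimum vertex cover has the same size. One such cover is {Vic, A, B, D, F, G}.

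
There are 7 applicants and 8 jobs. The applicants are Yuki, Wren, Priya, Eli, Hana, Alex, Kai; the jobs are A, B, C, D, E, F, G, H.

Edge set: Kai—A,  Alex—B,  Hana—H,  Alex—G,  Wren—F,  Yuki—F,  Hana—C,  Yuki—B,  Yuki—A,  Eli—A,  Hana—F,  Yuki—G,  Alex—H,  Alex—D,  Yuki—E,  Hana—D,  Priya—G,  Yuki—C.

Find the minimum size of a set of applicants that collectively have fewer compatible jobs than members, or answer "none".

2

Take S = {Eli, Kai}. Its neighbourhood is {A}, so |N(S)| = 1 < |S| = 2.
No single vertex violates Hall's condition since each has at least one neighbour, so 2 is the minimum.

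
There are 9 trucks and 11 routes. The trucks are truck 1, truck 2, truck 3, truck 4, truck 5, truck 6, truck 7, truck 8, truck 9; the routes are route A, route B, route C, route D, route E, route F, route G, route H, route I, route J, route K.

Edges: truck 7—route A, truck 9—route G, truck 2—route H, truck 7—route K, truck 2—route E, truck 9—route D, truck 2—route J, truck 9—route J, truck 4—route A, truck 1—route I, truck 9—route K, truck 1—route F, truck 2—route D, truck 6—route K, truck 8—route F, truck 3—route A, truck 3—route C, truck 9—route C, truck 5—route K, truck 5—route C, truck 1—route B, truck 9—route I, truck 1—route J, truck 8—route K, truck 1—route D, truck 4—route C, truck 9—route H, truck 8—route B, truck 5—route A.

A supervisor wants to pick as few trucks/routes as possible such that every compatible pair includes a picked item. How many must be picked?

7

A maximum matching has 7 edges (e.g. truck 1–route J, truck 2–route E, truck 3–route A, truck 4–route C, truck 5–route K, truck 8–route B, truck 9–route G).
By König's theorem the minimum vertex cover has the same size. One such cover is {truck 1, truck 2, truck 8, truck 9, route A, route C, route K}.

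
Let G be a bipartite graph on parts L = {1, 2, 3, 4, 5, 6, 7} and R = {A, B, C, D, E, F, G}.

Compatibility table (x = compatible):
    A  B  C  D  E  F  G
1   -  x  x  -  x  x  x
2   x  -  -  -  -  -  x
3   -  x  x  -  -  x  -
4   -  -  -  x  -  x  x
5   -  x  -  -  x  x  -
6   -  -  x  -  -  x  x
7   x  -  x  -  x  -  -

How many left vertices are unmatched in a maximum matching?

For example, pair 1–G, 2–A, 3–F, 4–D, 5–B, 6–C, 7–E.
This saturates every left vertex, so 7 is the maximum.
That matches 7 of the 7, leaving 0 unmatched; no matching can do better.

0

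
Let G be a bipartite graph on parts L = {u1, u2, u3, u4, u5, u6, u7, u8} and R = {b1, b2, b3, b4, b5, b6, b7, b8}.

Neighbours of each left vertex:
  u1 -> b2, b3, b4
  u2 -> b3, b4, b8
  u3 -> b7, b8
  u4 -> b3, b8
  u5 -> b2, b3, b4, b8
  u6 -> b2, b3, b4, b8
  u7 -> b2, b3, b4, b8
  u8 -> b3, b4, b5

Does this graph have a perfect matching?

No

The set {u1, u2, u4, u5, u6, u7} has only 4 neighbours ({b2, b3, b4, b8}), so by Hall's theorem at most 6 of the 8 left vertices can be matched.
Hence no matching covers every left vertex.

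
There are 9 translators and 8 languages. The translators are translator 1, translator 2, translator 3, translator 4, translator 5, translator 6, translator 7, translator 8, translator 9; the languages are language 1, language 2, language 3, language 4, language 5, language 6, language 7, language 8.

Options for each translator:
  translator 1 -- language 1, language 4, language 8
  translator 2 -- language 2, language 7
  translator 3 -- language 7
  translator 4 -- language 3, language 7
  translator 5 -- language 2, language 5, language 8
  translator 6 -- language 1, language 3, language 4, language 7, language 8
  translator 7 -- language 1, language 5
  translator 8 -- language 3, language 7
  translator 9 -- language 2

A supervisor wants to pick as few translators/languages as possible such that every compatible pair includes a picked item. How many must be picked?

{translator 1, translator 5, translator 6, translator 7, language 2, language 3, language 7} is a vertex cover of size 7: every edge has an endpoint in this set.
No smaller cover exists because translator 1–language 4, translator 2–language 2, translator 3–language 7, translator 4–language 3, translator 5–language 5, translator 6–language 8, translator 7–language 1 is a matching of size 7, and a cover must include an endpoint of each of these disjoint edges (König's theorem).

7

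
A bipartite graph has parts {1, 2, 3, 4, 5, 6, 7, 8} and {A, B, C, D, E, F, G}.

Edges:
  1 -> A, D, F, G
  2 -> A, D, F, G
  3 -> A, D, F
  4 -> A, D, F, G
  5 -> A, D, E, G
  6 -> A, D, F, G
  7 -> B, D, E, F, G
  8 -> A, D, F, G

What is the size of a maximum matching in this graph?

6

For example, pair 1→G, 2→A, 3→D, 4→F, 5→E, 7→B.
The set {1, 2, 3, 4, 6, 8} has only 4 neighbours ({A, D, F, G}), so by Hall's theorem at most 6 of the 8 left vertices can be matched.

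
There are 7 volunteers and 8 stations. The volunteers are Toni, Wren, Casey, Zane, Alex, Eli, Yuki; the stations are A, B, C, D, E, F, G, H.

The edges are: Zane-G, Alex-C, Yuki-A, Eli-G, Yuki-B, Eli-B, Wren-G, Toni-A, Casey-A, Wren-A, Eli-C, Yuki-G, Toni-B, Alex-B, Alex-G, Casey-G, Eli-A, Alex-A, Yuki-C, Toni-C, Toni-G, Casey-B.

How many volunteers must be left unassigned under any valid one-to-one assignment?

For example, pair Toni–C, Wren–A, Casey–B, Zane–G.
The set {Toni, Wren, Casey, Zane, Alex, Eli, Yuki} has only 4 neighbours ({A, B, C, G}), so by Hall's theorem at most 4 of the 7 volunteers can be matched.
That matches 4 of the 7, leaving 3 unmatched; no matching can do better.

3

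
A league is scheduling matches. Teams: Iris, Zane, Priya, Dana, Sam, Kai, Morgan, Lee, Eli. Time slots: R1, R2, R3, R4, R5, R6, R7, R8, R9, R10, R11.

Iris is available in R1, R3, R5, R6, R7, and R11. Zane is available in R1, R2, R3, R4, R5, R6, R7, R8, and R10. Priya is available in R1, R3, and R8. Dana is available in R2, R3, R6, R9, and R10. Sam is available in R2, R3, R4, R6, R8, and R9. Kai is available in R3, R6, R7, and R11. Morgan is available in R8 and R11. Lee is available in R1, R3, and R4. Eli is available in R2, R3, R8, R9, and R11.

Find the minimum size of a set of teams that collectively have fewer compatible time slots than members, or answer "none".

none

A matching saturating every team exists, for instance Iris→R1, Zane→R3, Priya→R8, Dana→R6, Sam→R2, Kai→R7, Morgan→R11, Lee→R4, Eli→R9.
By Hall's marriage theorem, this means |N(S)| ≥ |S| for every subset S, so no violating subset exists.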